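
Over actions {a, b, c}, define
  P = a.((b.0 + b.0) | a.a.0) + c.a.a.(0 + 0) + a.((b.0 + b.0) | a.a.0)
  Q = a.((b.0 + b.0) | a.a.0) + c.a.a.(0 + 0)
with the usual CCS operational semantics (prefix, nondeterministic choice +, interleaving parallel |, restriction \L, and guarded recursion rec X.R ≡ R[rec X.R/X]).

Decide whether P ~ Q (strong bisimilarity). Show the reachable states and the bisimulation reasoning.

YES

LTS(P): 10 reachable states
  p0 = a.((b.0 + b.0) | a.a.0) + c.a.a.(0 + 0) + a.((b.0 + b.0) | a.a.0) :: =a=> p1, =c=> p2
  p1 = (b.0 + b.0) | a.a.0 :: =a=> p3, =b=> p4
  p2 = a.a.(0 + 0) :: =a=> p5
  p3 = (b.0 + b.0) | a.0 :: =a=> p6, =b=> p7
  p4 = 0 | a.a.0 :: =a=> p7
  p5 = a.(0 + 0) :: =a=> p8
  p6 = (b.0 + b.0) | 0 :: =b=> p9
  p7 = 0 | a.0 :: =a=> p9
  p8 = 0 + 0 :: deadlocked
  p9 = 0 | 0 :: deadlocked
LTS(Q): 10 reachable states
  q0 = a.((b.0 + b.0) | a.a.0) + c.a.a.(0 + 0) :: =a=> q1, =c=> q2
  q1 = (b.0 + b.0) | a.a.0 :: =a=> q3, =b=> q4
  q2 = a.a.(0 + 0) :: =a=> q5
  q3 = (b.0 + b.0) | a.0 :: =a=> q6, =b=> q7
  q4 = 0 | a.a.0 :: =a=> q7
  q5 = a.(0 + 0) :: =a=> q8
  q6 = (b.0 + b.0) | 0 :: =b=> q9
  q7 = 0 | a.0 :: =a=> q9
  q8 = 0 + 0 :: deadlocked
  q9 = 0 | 0 :: deadlocked
Bisimilarity quotient blocks:
  B0 = {p0, q0}
  B1 = {p1, q1}
  B2 = {p3, q3}
  B3 = {p5, p7, q5, q7}
  B4 = {p8, p9, q8, q9}
  B5 = {p6, q6}
  B6 = {p2, p4, q2, q4}
p0 ∈ B0, q0 ∈ B0 → same block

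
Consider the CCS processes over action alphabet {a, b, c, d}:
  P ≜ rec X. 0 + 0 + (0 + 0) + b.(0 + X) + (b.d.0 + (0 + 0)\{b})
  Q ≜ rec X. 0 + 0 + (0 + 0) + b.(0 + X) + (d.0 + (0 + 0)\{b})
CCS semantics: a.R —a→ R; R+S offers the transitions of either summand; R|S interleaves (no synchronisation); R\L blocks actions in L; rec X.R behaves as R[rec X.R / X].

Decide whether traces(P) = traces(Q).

traces(P) ≠ traces(Q) — witness ⟨d⟩

P's transition system — 4 states:
  u0 = rec X. 0 + 0 + (0 + 0) + b.(0 + X) + (b.d.0 + (0 + 0)\{b}) | --b--▸ u1, --b--▸ u2
  u1 = 0 + (rec X. 0 + 0 + (0 + 0) + b.(0 + X) + (b.d.0 + (0 + 0)\{b})) | --b--▸ u1, --b--▸ u2
  u2 = d.0 | --d--▸ u3
  u3 = 0 | stopped
Q's transition system — 3 states:
  v0 = rec X. 0 + 0 + (0 + 0) + b.(0 + X) + (d.0 + (0 + 0)\{b}) | --b--▸ v1, --d--▸ v2
  v1 = 0 + (rec X. 0 + 0 + (0 + 0) + b.(0 + X) + (d.0 + (0 + 0)\{b})) | --b--▸ v1, --d--▸ v2
  v2 = 0 | stopped
Executing d from Q (initial set {v0}):
  step 1 (d): {v2}
  — Q admits the full trace.
Executing d from P (initial set {u0}):
  step 1 (d): ∅ (P stuck)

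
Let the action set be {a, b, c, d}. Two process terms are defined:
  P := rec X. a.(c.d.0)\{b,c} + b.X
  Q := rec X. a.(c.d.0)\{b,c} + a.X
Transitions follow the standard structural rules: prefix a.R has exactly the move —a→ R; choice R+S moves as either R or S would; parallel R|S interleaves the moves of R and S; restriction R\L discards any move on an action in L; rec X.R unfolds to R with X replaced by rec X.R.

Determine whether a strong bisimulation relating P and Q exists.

NO

P's transition system — 2 states:
  p0 = rec X. a.(c.d.0)\{b,c} + b.X has moves =a=> p1, =b=> p0
  p1 = (c.d.0)\{b,c} has moves (no moves)
Q's transition system — 2 states:
  q0 = rec X. a.(c.d.0)\{b,c} + a.X has moves =a=> q0, =a=> q1
  q1 = (c.d.0)\{b,c} has moves (no moves)
Bisimilarity quotient blocks:
  B0 = {p0}
  B1 = {p1, q1}
  B2 = {q0}
p0 ∈ B0, q0 ∈ B2 → different blocks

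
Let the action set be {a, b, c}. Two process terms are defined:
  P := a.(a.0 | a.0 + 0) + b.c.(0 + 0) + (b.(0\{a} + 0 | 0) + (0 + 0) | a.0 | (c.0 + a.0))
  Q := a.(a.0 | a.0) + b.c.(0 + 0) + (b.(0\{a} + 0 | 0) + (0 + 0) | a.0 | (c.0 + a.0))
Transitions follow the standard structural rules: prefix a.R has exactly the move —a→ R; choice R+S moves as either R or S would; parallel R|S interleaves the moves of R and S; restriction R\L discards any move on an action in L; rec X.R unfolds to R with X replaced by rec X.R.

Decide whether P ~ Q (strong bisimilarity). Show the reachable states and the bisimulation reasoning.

P ~ Q

LTS(P): 11 reachable states
  u0 = a.(a.0 | a.0 + 0) + b.c.(0 + 0) + (b.(0\{a} + 0 | 0) + (0 + 0) | a.0 | (c.0 + a.0)) ⊢ ··a··> u1, ··a··> u2, ··a··> u3, ··b··> u4, ··b··> u5, ··c··> u2
  u1 = (0 + 0) | 0 | (c.0 + a.0) ⊢ ··a··> u6, ··c··> u6
  u2 = (0 + 0) | a.0 | 0 ⊢ ··a··> u6
  u3 = a.0 | a.0 + 0 ⊢ ··a··> u7, ··a··> u8
  u4 = 0\{a} + 0 | 0 ⊢ (no moves)
  u5 = c.(0 + 0) ⊢ ··c··> u9
  u6 = (0 + 0) | 0 | 0 ⊢ (no moves)
  u7 = 0 | a.0 ⊢ ··a··> u10
  u8 = a.0 | 0 ⊢ ··a··> u10
  u9 = 0 + 0 ⊢ (no moves)
  u10 = 0 | 0 ⊢ (no moves)
LTS(Q): 11 reachable states
  v0 = a.(a.0 | a.0) + b.c.(0 + 0) + (b.(0\{a} + 0 | 0) + (0 + 0) | a.0 | (c.0 + a.0)) ⊢ ··a··> v1, ··a··> v2, ··a··> v3, ··b··> v4, ··b··> v5, ··c··> v2
  v1 = (0 + 0) | 0 | (c.0 + a.0) ⊢ ··a··> v6, ··c··> v6
  v2 = (0 + 0) | a.0 | 0 ⊢ ··a··> v6
  v3 = a.0 | a.0 ⊢ ··a··> v7, ··a··> v8
  v4 = 0\{a} + 0 | 0 ⊢ (no moves)
  v5 = c.(0 + 0) ⊢ ··c··> v9
  v6 = (0 + 0) | 0 | 0 ⊢ (no moves)
  v7 = 0 | a.0 ⊢ ··a··> v10
  v8 = a.0 | 0 ⊢ ··a··> v10
  v9 = 0 + 0 ⊢ (no moves)
  v10 = 0 | 0 ⊢ (no moves)
Partition-refinement fixed point:
  B0 = {u0, v0}
  B1 = {u2, u7, u8, v2, v7, v8}
  B2 = {u10, u4, u6, u9, v10, v4, v6, v9}
  B3 = {u1, v1}
  B4 = {u5, v5}
  B5 = {u3, v3}
u0 ∈ B0, v0 ∈ B0 → same block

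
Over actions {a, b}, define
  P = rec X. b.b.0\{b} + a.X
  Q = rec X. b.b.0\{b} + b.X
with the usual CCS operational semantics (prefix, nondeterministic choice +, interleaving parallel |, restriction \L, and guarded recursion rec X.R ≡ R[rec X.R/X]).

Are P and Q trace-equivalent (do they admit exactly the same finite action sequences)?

traces(P) ≠ traces(Q) — witness ⟨a⟩

P's transition system — 3 states:
  p0 = rec X. b.b.0\{b} + a.X ⊢ —a→ p0, —b→ p1
  p1 = b.0\{b} ⊢ —b→ p2
  p2 = 0\{b} ⊢ (no moves)
Q's transition system — 3 states:
  q0 = rec X. b.b.0\{b} + b.X ⊢ —b→ q0, —b→ q1
  q1 = b.0\{b} ⊢ —b→ q2
  q2 = 0\{b} ⊢ (no moves)
Run σ = ⟨a⟩ on P: start {p0}
  after a @ step 1: {p0}
  — P admits the full trace.
Run σ = ⟨a⟩ on Q: start {q0}
  after a @ step 1: ∅ (Q stuck)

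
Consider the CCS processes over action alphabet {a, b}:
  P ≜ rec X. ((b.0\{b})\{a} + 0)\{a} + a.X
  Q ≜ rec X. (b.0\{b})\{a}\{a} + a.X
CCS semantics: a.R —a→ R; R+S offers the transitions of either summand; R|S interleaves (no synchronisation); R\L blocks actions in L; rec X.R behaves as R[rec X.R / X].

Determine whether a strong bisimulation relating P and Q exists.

LTS(P): 2 reachable states
  p0 = rec X. ((b.0\{b})\{a} + 0)\{a} + a.X ⊢ --a--▸ p0, --b--▸ p1
  p1 = 0\{b}\{a}\{a} ⊢ ·
LTS(Q): 2 reachable states
  q0 = rec X. (b.0\{b})\{a}\{a} + a.X ⊢ --a--▸ q0, --b--▸ q1
  q1 = 0\{b}\{a}\{a} ⊢ ·
Partition-refinement fixed point:
  B0 = {p0, q0}
  B1 = {p1, q1}
p0 ∈ B0, q0 ∈ B0 → same block

YES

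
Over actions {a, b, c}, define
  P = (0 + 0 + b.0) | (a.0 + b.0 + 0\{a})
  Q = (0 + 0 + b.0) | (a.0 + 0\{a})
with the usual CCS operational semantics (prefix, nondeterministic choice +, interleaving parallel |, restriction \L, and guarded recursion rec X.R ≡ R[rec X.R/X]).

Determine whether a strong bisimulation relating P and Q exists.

P ≁ Q

Reachable graph of P (4 states):
  u0 = (0 + 0 + b.0) | (a.0 + b.0 + 0\{a}) → =a=> u1, =b=> u1, =b=> u2
  u1 = (0 + 0 + b.0) | 0 → =b=> u3
  u2 = 0 | (a.0 + b.0 + 0\{a}) → =a=> u3, =b=> u3
  u3 = 0 | 0 → ·
Reachable graph of Q (4 states):
  v0 = (0 + 0 + b.0) | (a.0 + 0\{a}) → =a=> v1, =b=> v2
  v1 = (0 + 0 + b.0) | 0 → =b=> v3
  v2 = 0 | (a.0 + 0\{a}) → =a=> v3
  v3 = 0 | 0 → ·
Bisimilarity quotient blocks:
  B0 = {u0}
  B1 = {u1, v1}
  B2 = {u3, v3}
  B3 = {u2}
  B4 = {v0}
  B5 = {v2}
u0 ∈ B0, v0 ∈ B4 → different blocks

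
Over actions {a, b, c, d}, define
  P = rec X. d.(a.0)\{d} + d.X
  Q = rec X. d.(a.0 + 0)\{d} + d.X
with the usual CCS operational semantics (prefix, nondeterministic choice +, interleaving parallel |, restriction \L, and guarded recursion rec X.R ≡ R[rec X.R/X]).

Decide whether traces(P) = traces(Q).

YES

P's transition system — 3 states:
  m0 = rec X. d.(a.0)\{d} + d.X | -d-> m0, -d-> m1
  m1 = (a.0)\{d} | -a-> m2
  m2 = 0\{d} | stopped
Q's transition system — 3 states:
  n0 = rec X. d.(a.0 + 0)\{d} + d.X | -d-> n0, -d-> n1
  n1 = (a.0 + 0)\{d} | -a-> n2
  n2 = 0\{d} | stopped
Partition-refinement fixed point:
  B0 = {m0, n0}
  B1 = {m1, n1}
  B2 = {m2, n2}
m0 ∈ B0, n0 ∈ B0 → same block
Bisimilar ⇒ trace-equivalent.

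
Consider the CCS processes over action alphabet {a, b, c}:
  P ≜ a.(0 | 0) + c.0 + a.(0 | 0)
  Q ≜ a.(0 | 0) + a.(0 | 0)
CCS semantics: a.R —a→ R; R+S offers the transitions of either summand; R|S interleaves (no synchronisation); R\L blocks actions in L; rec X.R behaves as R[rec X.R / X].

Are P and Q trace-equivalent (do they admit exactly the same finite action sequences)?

trace-distinct — witness ⟨c⟩

P's transition system — 3 states:
  s0 = a.(0 | 0) + c.0 + a.(0 | 0) ⊢ --a--▸ s1, --c--▸ s2
  s1 = 0 | 0 ⊢ (no moves)
  s2 = 0 ⊢ (no moves)
Q's transition system — 2 states:
  t0 = a.(0 | 0) + a.(0 | 0) ⊢ --a--▸ t1
  t1 = 0 | 0 ⊢ (no moves)
Run σ = ⟨c⟩ on P: start {s0}
  step 1 (c): {s2}
  P completes σ.
Run σ = ⟨c⟩ on Q: start {t0}
  step 1 (c): ∅ (Q stuck)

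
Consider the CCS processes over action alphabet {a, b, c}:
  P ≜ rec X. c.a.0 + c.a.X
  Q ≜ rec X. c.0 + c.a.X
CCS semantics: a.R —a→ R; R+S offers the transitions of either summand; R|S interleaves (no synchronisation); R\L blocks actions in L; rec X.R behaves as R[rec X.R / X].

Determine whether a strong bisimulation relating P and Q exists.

LTS(P): 4 reachable states
  m0 = rec X. c.a.0 + c.a.X ⊢ -c-> m1, -c-> m2
  m1 = a.(rec X. c.a.0 + c.a.X) ⊢ -a-> m0
  m2 = a.0 ⊢ -a-> m3
  m3 = 0 ⊢ ∅
LTS(Q): 3 reachable states
  n0 = rec X. c.0 + c.a.X ⊢ -c-> n1, -c-> n2
  n1 = 0 ⊢ ∅
  n2 = a.(rec X. c.0 + c.a.X) ⊢ -a-> n0
Partition-refinement fixed point:
  B0 = {m0}
  B1 = {m1}
  B2 = {m2}
  B3 = {m3, n1}
  B4 = {n0}
  B5 = {n2}
m0 ∈ B0, n0 ∈ B4 → different blocks

P ≁ Q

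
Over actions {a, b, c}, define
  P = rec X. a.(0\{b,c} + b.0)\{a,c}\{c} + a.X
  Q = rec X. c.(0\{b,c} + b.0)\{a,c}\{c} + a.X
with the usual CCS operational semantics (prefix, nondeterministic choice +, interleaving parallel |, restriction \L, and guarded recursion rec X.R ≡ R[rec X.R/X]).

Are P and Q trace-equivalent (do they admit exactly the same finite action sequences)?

P's transition system — 3 states:
  m0 = rec X. a.(0\{b,c} + b.0)\{a,c}\{c} + a.X has moves -a-> m0, -a-> m1
  m1 = (0\{b,c} + b.0)\{a,c}\{c} has moves -b-> m2
  m2 = 0\{a,c}\{c} has moves ∅
Q's transition system — 3 states:
  n0 = rec X. c.(0\{b,c} + b.0)\{a,c}\{c} + a.X has moves -a-> n0, -c-> n1
  n1 = (0\{b,c} + b.0)\{a,c}\{c} has moves -b-> n2
  n2 = 0\{a,c}\{c} has moves ∅
Run σ = ⟨ab⟩ on P: start {m0}
  [1] a ⇒ {m0, m1}
  [2] b ⇒ {m2}
  P completes σ.
Run σ = ⟨ab⟩ on Q: start {n0}
  [1] a ⇒ {n0}
  [2] b ⇒ no successor for Q

traces(P) ≠ traces(Q) — witness ⟨ab⟩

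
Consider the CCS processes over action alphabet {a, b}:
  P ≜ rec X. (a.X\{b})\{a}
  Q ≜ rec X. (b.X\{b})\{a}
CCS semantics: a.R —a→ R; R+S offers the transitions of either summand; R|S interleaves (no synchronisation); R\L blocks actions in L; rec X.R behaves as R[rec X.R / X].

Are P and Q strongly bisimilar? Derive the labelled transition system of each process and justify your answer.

NO

LTS(P): 1 reachable states
  s0 = rec X. (a.X\{b})\{a} → deadlocked
LTS(Q): 2 reachable states
  t0 = rec X. (b.X\{b})\{a} → —b→ t1
  t1 = (rec X. (b.X\{b})\{a})\{b}\{a} → deadlocked
Bisimilarity quotient blocks:
  B0 = {s0, t1}
  B1 = {t0}
s0 ∈ B0, t0 ∈ B1 → different blocks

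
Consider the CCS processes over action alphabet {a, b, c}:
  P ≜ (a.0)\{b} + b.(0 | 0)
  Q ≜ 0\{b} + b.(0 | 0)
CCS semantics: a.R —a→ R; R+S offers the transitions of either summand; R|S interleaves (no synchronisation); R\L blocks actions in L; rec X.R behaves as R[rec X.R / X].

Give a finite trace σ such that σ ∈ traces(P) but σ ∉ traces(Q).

LTS(P): 3 reachable states
  u0 = (a.0)\{b} + b.(0 | 0) ⊢ -a-> u1, -b-> u2
  u1 = 0\{b} ⊢ deadlocked
  u2 = 0 | 0 ⊢ deadlocked
LTS(Q): 2 reachable states
  v0 = 0\{b} + b.(0 | 0) ⊢ -b-> v1
  v1 = 0 | 0 ⊢ deadlocked
Executing a from P (initial set {u0}):
  [1] a ⇒ {u1}
  ✓ P
Executing a from Q (initial set {v0}):
  [1] a ⇒ ∅  — Q cannot continue

a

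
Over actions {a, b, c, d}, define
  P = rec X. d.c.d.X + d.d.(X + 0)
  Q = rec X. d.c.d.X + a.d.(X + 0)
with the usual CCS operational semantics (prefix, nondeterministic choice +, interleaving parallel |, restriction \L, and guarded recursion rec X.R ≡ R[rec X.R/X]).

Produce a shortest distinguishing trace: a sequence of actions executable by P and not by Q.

dd

LTS(P): 5 reachable states
  m0 = rec X. d.c.d.X + d.d.(X + 0) :: -d-> m1, -d-> m2
  m1 = c.d.(rec X. d.c.d.X + d.d.(X + 0)) :: -c-> m3
  m2 = d.((rec X. d.c.d.X + d.d.(X + 0)) + 0) :: -d-> m4
  m3 = d.(rec X. d.c.d.X + d.d.(X + 0)) :: -d-> m0
  m4 = (rec X. d.c.d.X + d.d.(X + 0)) + 0 :: -d-> m1, -d-> m2
LTS(Q): 5 reachable states
  n0 = rec X. d.c.d.X + a.d.(X + 0) :: -a-> n1, -d-> n2
  n1 = d.((rec X. d.c.d.X + a.d.(X + 0)) + 0) :: -d-> n3
  n2 = c.d.(rec X. d.c.d.X + a.d.(X + 0)) :: -c-> n4
  n3 = (rec X. d.c.d.X + a.d.(X + 0)) + 0 :: -a-> n1, -d-> n2
  n4 = d.(rec X. d.c.d.X + a.d.(X + 0)) :: -d-> n0
Run σ = ⟨dd⟩ on P: start {m0}
  step 1 (d): {m1, m2}
  step 2 (d): {m4}
  — P admits the full trace.
Run σ = ⟨dd⟩ on Q: start {n0}
  step 1 (d): {n2}
  step 2 (d): ∅ (Q stuck)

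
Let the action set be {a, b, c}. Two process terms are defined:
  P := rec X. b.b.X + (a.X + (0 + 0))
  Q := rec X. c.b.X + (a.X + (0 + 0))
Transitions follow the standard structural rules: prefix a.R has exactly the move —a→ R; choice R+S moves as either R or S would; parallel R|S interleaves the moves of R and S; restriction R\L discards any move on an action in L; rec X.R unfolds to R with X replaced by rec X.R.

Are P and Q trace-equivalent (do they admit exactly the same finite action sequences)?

traces(P) ≠ traces(Q) — witness ⟨b⟩

Reachable graph of P (2 states):
  s0 = rec X. b.b.X + (a.X + (0 + 0)) | -a-> s0, -b-> s1
  s1 = b.(rec X. b.b.X + (a.X + (0 + 0))) | -b-> s0
Reachable graph of Q (2 states):
  t0 = rec X. c.b.X + (a.X + (0 + 0)) | -a-> t0, -c-> t1
  t1 = b.(rec X. c.b.X + (a.X + (0 + 0))) | -b-> t0
Run σ = ⟨b⟩ on P: start {s0}
  [1] b ⇒ {s1}
  P completes σ.
Run σ = ⟨b⟩ on Q: start {t0}
  [1] b ⇒ ∅  — Q cannot continue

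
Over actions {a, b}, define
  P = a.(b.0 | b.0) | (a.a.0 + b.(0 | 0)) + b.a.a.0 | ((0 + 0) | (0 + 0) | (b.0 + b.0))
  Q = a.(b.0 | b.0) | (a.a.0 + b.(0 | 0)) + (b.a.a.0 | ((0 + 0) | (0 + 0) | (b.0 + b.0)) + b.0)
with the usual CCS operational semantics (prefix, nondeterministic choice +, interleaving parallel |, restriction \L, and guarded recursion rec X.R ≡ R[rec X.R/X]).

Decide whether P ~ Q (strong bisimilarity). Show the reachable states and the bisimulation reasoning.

Reachable graph of P (27 states):
  p0 = a.(b.0 | b.0) | (a.a.0 + b.(0 | 0)) + b.a.a.0 | ((0 + 0) | (0 + 0) | (b.0 + b.0)) → --a--▸ p1, --a--▸ p2, --b--▸ p3, --b--▸ p4, --b--▸ p5
  p1 = a.(b.0 | b.0) | a.0 → --a--▸ p6, --a--▸ p7
  p2 = b.0 | b.0 | (a.a.0 + b.(0 | 0)) → --a--▸ p7, --b--▸ p10, --b--▸ p8, --b--▸ p9
  p3 = a.(b.0 | b.0) | (0 | 0) → --a--▸ p10
  p4 = a.a.0 | ((0 + 0) | (0 + 0) | (b.0 + b.0)) → --a--▸ p11, --b--▸ p12
  p5 = b.a.a.0 | ((0 + 0) | (0 + 0) | 0) → --b--▸ p12
  p6 = a.(b.0 | b.0) | 0 → --a--▸ p13
  p7 = b.0 | b.0 | a.0 → --a--▸ p13, --b--▸ p14, --b--▸ p15
  p8 = 0 | b.0 | (a.a.0 + b.(0 | 0)) → --a--▸ p14, --b--▸ p16, --b--▸ p17
  p9 = b.0 | 0 | (a.a.0 + b.(0 | 0)) → --a--▸ p15, --b--▸ p16, --b--▸ p18
  p10 = b.0 | b.0 | (0 | 0) → --b--▸ p17, --b--▸ p18
  p11 = a.0 | ((0 + 0) | (0 + 0) | (b.0 + b.0)) → --a--▸ p19, --b--▸ p20
  p12 = a.a.0 | ((0 + 0) | (0 + 0) | 0) → --a--▸ p20
  p13 = b.0 | b.0 | 0 → --b--▸ p21, --b--▸ p22
  p14 = 0 | b.0 | a.0 → --a--▸ p21, --b--▸ p23
  p15 = b.0 | 0 | a.0 → --a--▸ p22, --b--▸ p23
  p16 = 0 | 0 | (a.a.0 + b.(0 | 0)) → --a--▸ p23, --b--▸ p24
  p17 = 0 | b.0 | (0 | 0) → --b--▸ p24
  p18 = b.0 | 0 | (0 | 0) → --b--▸ p24
  p19 = 0 | ((0 + 0) | (0 + 0) | (b.0 + b.0)) → --b--▸ p25
  p20 = a.0 | ((0 + 0) | (0 + 0) | 0) → --a--▸ p25
  p21 = 0 | b.0 | 0 → --b--▸ p26
  p22 = b.0 | 0 | 0 → --b--▸ p26
  p23 = 0 | 0 | a.0 → --a--▸ p26
  p24 = 0 | 0 | (0 | 0) → stopped
  p25 = 0 | ((0 + 0) | (0 + 0) | 0) → stopped
  p26 = 0 | 0 | 0 → stopped
Reachable graph of Q (28 states):
  q0 = a.(b.0 | b.0) | (a.a.0 + b.(0 | 0)) + (b.a.a.0 | ((0 + 0) | (0 + 0) | (b.0 + b.0)) + b.0) → --a--▸ q1, --a--▸ q2, --b--▸ q3, --b--▸ q4, --b--▸ q5, --b--▸ q6
  q1 = a.(b.0 | b.0) | a.0 → --a--▸ q7, --a--▸ q8
  q2 = b.0 | b.0 | (a.a.0 + b.(0 | 0)) → --a--▸ q8, --b--▸ q10, --b--▸ q11, --b--▸ q9
  q3 = 0 → stopped
  q4 = a.(b.0 | b.0) | (0 | 0) → --a--▸ q11
  q5 = a.a.0 | ((0 + 0) | (0 + 0) | (b.0 + b.0)) → --a--▸ q12, --b--▸ q13
  q6 = b.a.a.0 | ((0 + 0) | (0 + 0) | 0) → --b--▸ q13
  q7 = a.(b.0 | b.0) | 0 → --a--▸ q14
  q8 = b.0 | b.0 | a.0 → --a--▸ q14, --b--▸ q15, --b--▸ q16
  q9 = 0 | b.0 | (a.a.0 + b.(0 | 0)) → --a--▸ q15, --b--▸ q17, --b--▸ q18
  q10 = b.0 | 0 | (a.a.0 + b.(0 | 0)) → --a--▸ q16, --b--▸ q17, --b--▸ q19
  q11 = b.0 | b.0 | (0 | 0) → --b--▸ q18, --b--▸ q19
  q12 = a.0 | ((0 + 0) | (0 + 0) | (b.0 + b.0)) → --a--▸ q20, --b--▸ q21
  q13 = a.a.0 | ((0 + 0) | (0 + 0) | 0) → --a--▸ q21
  q14 = b.0 | b.0 | 0 → --b--▸ q22, --b--▸ q23
  q15 = 0 | b.0 | a.0 → --a--▸ q22, --b--▸ q24
  q16 = b.0 | 0 | a.0 → --a--▸ q23, --b--▸ q24
  q17 = 0 | 0 | (a.a.0 + b.(0 | 0)) → --a--▸ q24, --b--▸ q25
  q18 = 0 | b.0 | (0 | 0) → --b--▸ q25
  q19 = b.0 | 0 | (0 | 0) → --b--▸ q25
  q20 = 0 | ((0 + 0) | (0 + 0) | (b.0 + b.0)) → --b--▸ q26
  q21 = a.0 | ((0 + 0) | (0 + 0) | 0) → --a--▸ q26
  q22 = 0 | b.0 | 0 → --b--▸ q27
  q23 = b.0 | 0 | 0 → --b--▸ q27
  q24 = 0 | 0 | a.0 → --a--▸ q27
  q25 = 0 | 0 | (0 | 0) → stopped
  q26 = 0 | ((0 + 0) | (0 + 0) | 0) → stopped
  q27 = 0 | 0 | 0 → stopped
Coarsest stable partition (strong bisimilarity classes):
  B0 = {p0}
  B1 = {p2, q2}
  B2 = {p7, q8}
  B3 = {p10, p13, q11, q14}
  B4 = {p17, p18, p19, p21, p22, q18, q19, q20, q22, q23}
  B5 = {p24, p25, p26, q25, q26, q27, q3}
  B6 = {p11, p14, p15, q12, q15, q16}
  B7 = {p20, p23, q21, q24}
  B8 = {p8, p9, q10, q9}
  B9 = {p16, q17}
  B10 = {p4, q5}
  B11 = {p12, q13}
  B12 = {p3, p6, q4, q7}
  B13 = {p5, q6}
  B14 = {p1, q1}
  B15 = {q0}
p0 ∈ B0, q0 ∈ B15 → different blocks

NO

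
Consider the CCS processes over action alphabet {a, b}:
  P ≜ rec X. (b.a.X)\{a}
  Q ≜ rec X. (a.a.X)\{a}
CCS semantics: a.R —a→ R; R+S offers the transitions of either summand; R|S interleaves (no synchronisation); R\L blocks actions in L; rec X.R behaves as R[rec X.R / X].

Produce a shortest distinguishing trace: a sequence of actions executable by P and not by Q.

LTS(P): 2 reachable states
  u0 = rec X. (b.a.X)\{a} has moves --b--▸ u1
  u1 = (a.(rec X. (b.a.X)\{a}))\{a} has moves (no moves)
LTS(Q): 1 reachable states
  v0 = rec X. (a.a.X)\{a} has moves (no moves)
Trace ⟨b⟩ through P, begin at {u0}:
  step 1 (b): {u1}
  P completes σ.
Trace ⟨b⟩ through Q, begin at {v0}:
  step 1 (b): ∅  — Q cannot continue

b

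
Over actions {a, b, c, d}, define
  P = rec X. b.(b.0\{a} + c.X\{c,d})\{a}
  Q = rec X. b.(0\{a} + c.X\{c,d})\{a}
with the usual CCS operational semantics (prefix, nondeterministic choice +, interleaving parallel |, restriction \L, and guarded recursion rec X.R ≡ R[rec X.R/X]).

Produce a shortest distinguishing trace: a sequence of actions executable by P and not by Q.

P's transition system — 6 states:
  p0 = rec X. b.(b.0\{a} + c.X\{c,d})\{a} has moves =b=> p1
  p1 = (b.0\{a} + c.(rec X. b.(b.0\{a} + c.X\{c,d})\{a})\{c,d})\{a} has moves =b=> p2, =c=> p3
  p2 = 0\{a}\{a} has moves (no moves)
  p3 = (rec X. b.(b.0\{a} + c.X\{c,d})\{a})\{c,d}\{a} has moves =b=> p4
  p4 = (b.0\{a} + c.(rec X. b.(b.0\{a} + c.X\{c,d})\{a})\{c,d})\{a}\{c,d}\{a} has moves =b=> p5
  p5 = 0\{a}\{a}\{c,d}\{a} has moves (no moves)
Q's transition system — 4 states:
  q0 = rec X. b.(0\{a} + c.X\{c,d})\{a} has moves =b=> q1
  q1 = (0\{a} + c.(rec X. b.(0\{a} + c.X\{c,d})\{a})\{c,d})\{a} has moves =c=> q2
  q2 = (rec X. b.(0\{a} + c.X\{c,d})\{a})\{c,d}\{a} has moves =b=> q3
  q3 = (0\{a} + c.(rec X. b.(0\{a} + c.X\{c,d})\{a})\{c,d})\{a}\{c,d}\{a} has moves (no moves)
Run σ = ⟨bb⟩ on P: start {p0}
  step 1 (b): {p1}
  step 2 (b): {p2}
  ✓ P
Run σ = ⟨bb⟩ on Q: start {q0}
  step 1 (b): {q1}
  step 2 (b): ∅  — Q cannot continue

bb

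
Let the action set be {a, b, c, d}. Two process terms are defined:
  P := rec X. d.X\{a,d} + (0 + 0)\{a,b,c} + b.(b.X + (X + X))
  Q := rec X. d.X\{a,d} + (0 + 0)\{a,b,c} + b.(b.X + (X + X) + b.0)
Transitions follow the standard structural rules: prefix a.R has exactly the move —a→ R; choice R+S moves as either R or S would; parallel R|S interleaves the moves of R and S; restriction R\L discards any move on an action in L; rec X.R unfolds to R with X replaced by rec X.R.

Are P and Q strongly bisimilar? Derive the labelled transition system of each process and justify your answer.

P's transition system — 4 states:
  u0 = rec X. d.X\{a,d} + (0 + 0)\{a,b,c} + b.(b.X + (X + X)) ⊢ ··b··> u1, ··d··> u2
  u1 = b.(rec X. d.X\{a,d} + (0 + 0)\{a,b,c} + b.(b.X + (X + X))) + ((rec X. d.X\{a,d} + (0 + 0)\{a,b,c} + b.(b.X + (X + X))) + (rec X. d.X\{a,d} + (0 + 0)\{a,b,c} + b.(b.X + (X + X)))) ⊢ ··b··> u0, ··b··> u1, ··d··> u2
  u2 = (rec X. d.X\{a,d} + (0 + 0)\{a,b,c} + b.(b.X + (X + X)))\{a,d} ⊢ ··b··> u3
  u3 = (b.(rec X. d.X\{a,d} + (0 + 0)\{a,b,c} + b.(b.X + (X + X))) + ((rec X. d.X\{a,d} + (0 + 0)\{a,b,c} + b.(b.X + (X + X))) + (rec X. d.X\{a,d} + (0 + 0)\{a,b,c} + b.(b.X + (X + X)))))\{a,d} ⊢ ··b··> u2, ··b··> u3
Q's transition system — 6 states:
  v0 = rec X. d.X\{a,d} + (0 + 0)\{a,b,c} + b.(b.X + (X + X) + b.0) ⊢ ··b··> v1, ··d··> v2
  v1 = b.(rec X. d.X\{a,d} + (0 + 0)\{a,b,c} + b.(b.X + (X + X) + b.0)) + ((rec X. d.X\{a,d} + (0 + 0)\{a,b,c} + b.(b.X + (X + X) + b.0)) + (rec X. d.X\{a,d} + (0 + 0)\{a,b,c} + b.(b.X + (X + X) + b.0))) + b.0 ⊢ ··b··> v0, ··b··> v1, ··b··> v3, ··d··> v2
  v2 = (rec X. d.X\{a,d} + (0 + 0)\{a,b,c} + b.(b.X + (X + X) + b.0))\{a,d} ⊢ ··b··> v4
  v3 = 0 ⊢ ∅
  v4 = (b.(rec X. d.X\{a,d} + (0 + 0)\{a,b,c} + b.(b.X + (X + X) + b.0)) + ((rec X. d.X\{a,d} + (0 + 0)\{a,b,c} + b.(b.X + (X + X) + b.0)) + (rec X. d.X\{a,d} + (0 + 0)\{a,b,c} + b.(b.X + (X + X) + b.0))) + b.0)\{a,d} ⊢ ··b··> v2, ··b··> v4, ··b··> v5
  v5 = 0\{a,d} ⊢ ∅
Bisimilarity quotient blocks:
  B0 = {u0, u1}
  B1 = {u2, u3}
  B2 = {v0}
  B3 = {v1}
  B4 = {v3, v5}
  B5 = {v2}
  B6 = {v4}
u0 ∈ B0, v0 ∈ B2 → different blocks

P ≁ Q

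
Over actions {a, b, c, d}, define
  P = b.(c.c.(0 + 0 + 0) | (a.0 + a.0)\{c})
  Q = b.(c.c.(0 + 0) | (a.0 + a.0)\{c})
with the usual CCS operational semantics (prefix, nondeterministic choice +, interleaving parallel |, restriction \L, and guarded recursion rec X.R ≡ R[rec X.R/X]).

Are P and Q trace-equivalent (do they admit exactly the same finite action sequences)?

P's transition system — 7 states:
  u0 = b.(c.c.(0 + 0 + 0) | (a.0 + a.0)\{c}) | --b--▸ u1
  u1 = c.c.(0 + 0 + 0) | (a.0 + a.0)\{c} | --a--▸ u2, --c--▸ u3
  u2 = c.c.(0 + 0 + 0) | 0\{c} | --c--▸ u4
  u3 = c.(0 + 0 + 0) | (a.0 + a.0)\{c} | --a--▸ u4, --c--▸ u5
  u4 = c.(0 + 0 + 0) | 0\{c} | --c--▸ u6
  u5 = (0 + 0 + 0) | (a.0 + a.0)\{c} | --a--▸ u6
  u6 = (0 + 0 + 0) | 0\{c} | deadlocked
Q's transition system — 7 states:
  v0 = b.(c.c.(0 + 0) | (a.0 + a.0)\{c}) | --b--▸ v1
  v1 = c.c.(0 + 0) | (a.0 + a.0)\{c} | --a--▸ v2, --c--▸ v3
  v2 = c.c.(0 + 0) | 0\{c} | --c--▸ v4
  v3 = c.(0 + 0) | (a.0 + a.0)\{c} | --a--▸ v4, --c--▸ v5
  v4 = c.(0 + 0) | 0\{c} | --c--▸ v6
  v5 = (0 + 0) | (a.0 + a.0)\{c} | --a--▸ v6
  v6 = (0 + 0) | 0\{c} | deadlocked
Bisimilarity quotient blocks:
  B0 = {u0, v0}
  B1 = {u1, v1}
  B2 = {u2, v2}
  B3 = {u4, v4}
  B4 = {u6, v6}
  B5 = {u3, v3}
  B6 = {u5, v5}
u0 ∈ B0, v0 ∈ B0 → same block
Bisimilar ⇒ trace-equivalent.

YES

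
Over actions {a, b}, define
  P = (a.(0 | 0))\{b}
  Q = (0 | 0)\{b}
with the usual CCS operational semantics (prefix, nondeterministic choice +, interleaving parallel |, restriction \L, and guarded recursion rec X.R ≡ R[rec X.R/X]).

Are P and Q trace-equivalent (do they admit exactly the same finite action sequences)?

Reachable graph of P (2 states):
  m0 = (a.(0 | 0))\{b} | --a--▸ m1
  m1 = (0 | 0)\{b} | deadlocked
Reachable graph of Q (1 states):
  n0 = (0 | 0)\{b} | deadlocked
Trace ⟨a⟩ through P, begin at {m0}:
  step 1 (a): {m1}
  — P admits the full trace.
Trace ⟨a⟩ through Q, begin at {n0}:
  step 1 (a): ∅ (Q stuck)

traces(P) ≠ traces(Q) — witness ⟨a⟩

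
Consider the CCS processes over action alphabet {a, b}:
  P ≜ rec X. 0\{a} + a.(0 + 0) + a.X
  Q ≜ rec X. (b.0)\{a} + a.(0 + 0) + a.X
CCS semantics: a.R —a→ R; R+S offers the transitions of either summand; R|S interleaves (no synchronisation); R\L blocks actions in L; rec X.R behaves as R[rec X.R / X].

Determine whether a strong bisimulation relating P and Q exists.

not bisimilar

LTS(P): 2 reachable states
  s0 = rec X. 0\{a} + a.(0 + 0) + a.X → =a=> s0, =a=> s1
  s1 = 0 + 0 → stopped
LTS(Q): 3 reachable states
  t0 = rec X. (b.0)\{a} + a.(0 + 0) + a.X → =a=> t0, =a=> t1, =b=> t2
  t1 = 0 + 0 → stopped
  t2 = 0\{a} → stopped
Coarsest stable partition (strong bisimilarity classes):
  B0 = {s0}
  B1 = {s1, t1, t2}
  B2 = {t0}
s0 ∈ B0, t0 ∈ B2 → different blocks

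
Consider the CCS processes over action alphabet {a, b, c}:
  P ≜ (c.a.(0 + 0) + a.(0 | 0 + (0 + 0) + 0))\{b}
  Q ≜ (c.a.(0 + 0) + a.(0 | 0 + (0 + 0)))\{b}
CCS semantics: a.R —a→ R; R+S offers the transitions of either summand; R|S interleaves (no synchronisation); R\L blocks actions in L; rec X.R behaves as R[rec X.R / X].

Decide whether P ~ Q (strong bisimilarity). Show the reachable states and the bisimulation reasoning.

P's transition system — 4 states:
  m0 = (c.a.(0 + 0) + a.(0 | 0 + (0 + 0) + 0))\{b} → —a→ m1, —c→ m2
  m1 = (0 | 0 + (0 + 0) + 0)\{b} → deadlocked
  m2 = (a.(0 + 0))\{b} → —a→ m3
  m3 = (0 + 0)\{b} → deadlocked
Q's transition system — 4 states:
  n0 = (c.a.(0 + 0) + a.(0 | 0 + (0 + 0)))\{b} → —a→ n1, —c→ n2
  n1 = (0 | 0 + (0 + 0))\{b} → deadlocked
  n2 = (a.(0 + 0))\{b} → —a→ n3
  n3 = (0 + 0)\{b} → deadlocked
Bisimilarity quotient blocks:
  B0 = {m0, n0}
  B1 = {m2, n2}
  B2 = {m1, m3, n1, n3}
m0 ∈ B0, n0 ∈ B0 → same block

YES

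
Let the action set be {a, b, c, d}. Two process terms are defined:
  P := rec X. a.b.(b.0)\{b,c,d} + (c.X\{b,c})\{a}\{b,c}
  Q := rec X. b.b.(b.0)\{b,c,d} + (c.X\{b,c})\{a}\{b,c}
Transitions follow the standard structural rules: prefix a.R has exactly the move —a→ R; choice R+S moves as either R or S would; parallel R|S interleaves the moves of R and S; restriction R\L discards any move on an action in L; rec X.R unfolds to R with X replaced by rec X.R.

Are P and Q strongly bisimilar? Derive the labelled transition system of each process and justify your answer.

Reachable graph of P (3 states):
  u0 = rec X. a.b.(b.0)\{b,c,d} + (c.X\{b,c})\{a}\{b,c} ⊢ -a-> u1
  u1 = b.(b.0)\{b,c,d} ⊢ -b-> u2
  u2 = (b.0)\{b,c,d} ⊢ deadlocked
Reachable graph of Q (3 states):
  v0 = rec X. b.b.(b.0)\{b,c,d} + (c.X\{b,c})\{a}\{b,c} ⊢ -b-> v1
  v1 = b.(b.0)\{b,c,d} ⊢ -b-> v2
  v2 = (b.0)\{b,c,d} ⊢ deadlocked
Partition-refinement fixed point:
  B0 = {u0}
  B1 = {u1, v1}
  B2 = {u2, v2}
  B3 = {v0}
u0 ∈ B0, v0 ∈ B3 → different blocks

P ≁ Q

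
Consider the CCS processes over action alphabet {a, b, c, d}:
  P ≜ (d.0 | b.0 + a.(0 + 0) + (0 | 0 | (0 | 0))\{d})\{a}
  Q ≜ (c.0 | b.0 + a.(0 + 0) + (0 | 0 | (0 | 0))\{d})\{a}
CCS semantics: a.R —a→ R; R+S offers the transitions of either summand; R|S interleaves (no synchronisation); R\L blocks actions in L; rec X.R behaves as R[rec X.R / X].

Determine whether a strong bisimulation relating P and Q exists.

Reachable graph of P (4 states):
  u0 = (d.0 | b.0 + a.(0 + 0) + (0 | 0 | (0 | 0))\{d})\{a} ⊢ -b-> u1, -d-> u2
  u1 = (d.0 | 0)\{a} ⊢ -d-> u3
  u2 = (0 | b.0)\{a} ⊢ -b-> u3
  u3 = (0 | 0)\{a} ⊢ stopped
Reachable graph of Q (4 states):
  v0 = (c.0 | b.0 + a.(0 + 0) + (0 | 0 | (0 | 0))\{d})\{a} ⊢ -b-> v1, -c-> v2
  v1 = (c.0 | 0)\{a} ⊢ -c-> v3
  v2 = (0 | b.0)\{a} ⊢ -b-> v3
  v3 = (0 | 0)\{a} ⊢ stopped
Bisimilarity quotient blocks:
  B0 = {u0}
  B1 = {u2, v2}
  B2 = {u3, v3}
  B3 = {u1}
  B4 = {v0}
  B5 = {v1}
u0 ∈ B0, v0 ∈ B4 → different blocks

P ≁ Q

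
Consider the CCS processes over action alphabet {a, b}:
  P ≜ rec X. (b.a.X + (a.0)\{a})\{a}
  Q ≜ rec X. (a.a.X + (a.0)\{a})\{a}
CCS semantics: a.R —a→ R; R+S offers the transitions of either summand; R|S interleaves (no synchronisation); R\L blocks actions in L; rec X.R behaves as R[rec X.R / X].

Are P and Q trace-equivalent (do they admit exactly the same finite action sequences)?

Reachable graph of P (2 states):
  m0 = rec X. (b.a.X + (a.0)\{a})\{a} :: ··b··> m1
  m1 = (a.(rec X. (b.a.X + (a.0)\{a})\{a}))\{a} :: deadlocked
Reachable graph of Q (1 states):
  n0 = rec X. (a.a.X + (a.0)\{a})\{a} :: deadlocked
Executing b from P (initial set {m0}):
  [1] b ⇒ {m1}
  ✓ P
Executing b from Q (initial set {n0}):
  [1] b ⇒ ∅  — Q cannot continue

NO — witness ⟨b⟩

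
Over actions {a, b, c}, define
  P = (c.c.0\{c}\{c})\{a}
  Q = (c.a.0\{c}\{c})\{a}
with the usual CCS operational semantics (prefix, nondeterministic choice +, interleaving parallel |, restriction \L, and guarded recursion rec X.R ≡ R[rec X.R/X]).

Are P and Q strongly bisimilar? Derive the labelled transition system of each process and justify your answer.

LTS(P): 3 reachable states
  s0 = (c.c.0\{c}\{c})\{a} → —c→ s1
  s1 = (c.0\{c}\{c})\{a} → —c→ s2
  s2 = 0\{c}\{c}\{a} → stopped
LTS(Q): 2 reachable states
  t0 = (c.a.0\{c}\{c})\{a} → —c→ t1
  t1 = (a.0\{c}\{c})\{a} → stopped
Coarsest stable partition (strong bisimilarity classes):
  B0 = {s0}
  B1 = {s1, t0}
  B2 = {s2, t1}
s0 ∈ B0, t0 ∈ B1 → different blocks

NO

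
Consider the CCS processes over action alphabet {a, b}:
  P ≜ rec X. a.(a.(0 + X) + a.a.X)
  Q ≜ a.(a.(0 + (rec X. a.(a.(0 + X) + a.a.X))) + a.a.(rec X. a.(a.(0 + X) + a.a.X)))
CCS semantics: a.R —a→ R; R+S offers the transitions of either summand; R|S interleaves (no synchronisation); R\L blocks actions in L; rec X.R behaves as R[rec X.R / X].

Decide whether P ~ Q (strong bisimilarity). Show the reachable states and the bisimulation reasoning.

Reachable graph of P (4 states):
  m0 = rec X. a.(a.(0 + X) + a.a.X) ⊢ -a-> m1
  m1 = a.(0 + (rec X. a.(a.(0 + X) + a.a.X))) + a.a.(rec X. a.(a.(0 + X) + a.a.X)) ⊢ -a-> m2, -a-> m3
  m2 = 0 + (rec X. a.(a.(0 + X) + a.a.X)) ⊢ -a-> m1
  m3 = a.(rec X. a.(a.(0 + X) + a.a.X)) ⊢ -a-> m0
Reachable graph of Q (5 states):
  n0 = a.(a.(0 + (rec X. a.(a.(0 + X) + a.a.X))) + a.a.(rec X. a.(a.(0 + X) + a.a.X))) ⊢ -a-> n1
  n1 = a.(0 + (rec X. a.(a.(0 + X) + a.a.X))) + a.a.(rec X. a.(a.(0 + X) + a.a.X)) ⊢ -a-> n2, -a-> n3
  n2 = 0 + (rec X. a.(a.(0 + X) + a.a.X)) ⊢ -a-> n1
  n3 = a.(rec X. a.(a.(0 + X) + a.a.X)) ⊢ -a-> n4
  n4 = rec X. a.(a.(0 + X) + a.a.X) ⊢ -a-> n1
Coarsest stable partition (strong bisimilarity classes):
  B0 = {m0, m1, m2, m3, n0, n1, n2, n3, n4}
m0 ∈ B0, n0 ∈ B0 → same block

bisimilar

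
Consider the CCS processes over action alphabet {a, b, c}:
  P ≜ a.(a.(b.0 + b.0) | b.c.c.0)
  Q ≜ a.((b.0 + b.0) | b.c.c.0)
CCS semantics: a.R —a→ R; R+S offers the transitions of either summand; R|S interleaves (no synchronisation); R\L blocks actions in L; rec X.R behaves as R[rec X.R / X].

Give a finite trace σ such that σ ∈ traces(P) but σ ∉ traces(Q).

aa

P's transition system — 13 states:
  s0 = a.(a.(b.0 + b.0) | b.c.c.0) ⊢ --a--▸ s1
  s1 = a.(b.0 + b.0) | b.c.c.0 ⊢ --a--▸ s2, --b--▸ s3
  s2 = (b.0 + b.0) | b.c.c.0 ⊢ --b--▸ s4, --b--▸ s5
  s3 = a.(b.0 + b.0) | c.c.0 ⊢ --a--▸ s4, --c--▸ s6
  s4 = (b.0 + b.0) | c.c.0 ⊢ --b--▸ s7, --c--▸ s8
  s5 = 0 | b.c.c.0 ⊢ --b--▸ s7
  s6 = a.(b.0 + b.0) | c.0 ⊢ --a--▸ s8, --c--▸ s9
  s7 = 0 | c.c.0 ⊢ --c--▸ s10
  s8 = (b.0 + b.0) | c.0 ⊢ --b--▸ s10, --c--▸ s11
  s9 = a.(b.0 + b.0) | 0 ⊢ --a--▸ s11
  s10 = 0 | c.0 ⊢ --c--▸ s12
  s11 = (b.0 + b.0) | 0 ⊢ --b--▸ s12
  s12 = 0 | 0 ⊢ deadlocked
Q's transition system — 9 states:
  t0 = a.((b.0 + b.0) | b.c.c.0) ⊢ --a--▸ t1
  t1 = (b.0 + b.0) | b.c.c.0 ⊢ --b--▸ t2, --b--▸ t3
  t2 = (b.0 + b.0) | c.c.0 ⊢ --b--▸ t4, --c--▸ t5
  t3 = 0 | b.c.c.0 ⊢ --b--▸ t4
  t4 = 0 | c.c.0 ⊢ --c--▸ t6
  t5 = (b.0 + b.0) | c.0 ⊢ --b--▸ t6, --c--▸ t7
  t6 = 0 | c.0 ⊢ --c--▸ t8
  t7 = (b.0 + b.0) | 0 ⊢ --b--▸ t8
  t8 = 0 | 0 ⊢ deadlocked
Executing aa from P (initial set {s0}):
  [1] a ⇒ {s1}
  [2] a ⇒ {s2}
  ✓ P
Executing aa from Q (initial set {t0}):
  [1] a ⇒ {t1}
  [2] a ⇒ ∅ (Q stuck)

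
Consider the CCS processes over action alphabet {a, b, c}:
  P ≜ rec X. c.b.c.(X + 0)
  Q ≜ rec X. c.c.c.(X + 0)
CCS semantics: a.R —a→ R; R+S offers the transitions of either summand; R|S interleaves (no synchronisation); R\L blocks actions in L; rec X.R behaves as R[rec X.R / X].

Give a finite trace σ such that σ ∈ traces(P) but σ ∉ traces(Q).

LTS(P): 4 reachable states
  p0 = rec X. c.b.c.(X + 0) has moves —c→ p1
  p1 = b.c.((rec X. c.b.c.(X + 0)) + 0) has moves —b→ p2
  p2 = c.((rec X. c.b.c.(X + 0)) + 0) has moves —c→ p3
  p3 = (rec X. c.b.c.(X + 0)) + 0 has moves —c→ p1
LTS(Q): 4 reachable states
  q0 = rec X. c.c.c.(X + 0) has moves —c→ q1
  q1 = c.c.((rec X. c.c.c.(X + 0)) + 0) has moves —c→ q2
  q2 = c.((rec X. c.c.c.(X + 0)) + 0) has moves —c→ q3
  q3 = (rec X. c.c.c.(X + 0)) + 0 has moves —c→ q1
Run σ = ⟨cb⟩ on P: start {p0}
  step 1 (c): {p1}
  step 2 (b): {p2}
  P completes σ.
Run σ = ⟨cb⟩ on Q: start {q0}
  step 1 (c): {q1}
  step 2 (b): no successor for Q

cb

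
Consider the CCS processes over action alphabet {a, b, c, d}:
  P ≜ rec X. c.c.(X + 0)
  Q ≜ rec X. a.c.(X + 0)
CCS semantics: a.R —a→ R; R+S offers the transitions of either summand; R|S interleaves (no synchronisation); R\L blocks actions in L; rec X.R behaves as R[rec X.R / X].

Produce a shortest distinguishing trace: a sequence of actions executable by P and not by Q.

P's transition system — 3 states:
  u0 = rec X. c.c.(X + 0) → =c=> u1
  u1 = c.((rec X. c.c.(X + 0)) + 0) → =c=> u2
  u2 = (rec X. c.c.(X + 0)) + 0 → =c=> u1
Q's transition system — 3 states:
  v0 = rec X. a.c.(X + 0) → =a=> v1
  v1 = c.((rec X. a.c.(X + 0)) + 0) → =c=> v2
  v2 = (rec X. a.c.(X + 0)) + 0 → =a=> v1
Run σ = ⟨c⟩ on P: start {u0}
  after c @ step 1: {u1}
  ✓ P
Run σ = ⟨c⟩ on Q: start {v0}
  after c @ step 1: no successor for Q

c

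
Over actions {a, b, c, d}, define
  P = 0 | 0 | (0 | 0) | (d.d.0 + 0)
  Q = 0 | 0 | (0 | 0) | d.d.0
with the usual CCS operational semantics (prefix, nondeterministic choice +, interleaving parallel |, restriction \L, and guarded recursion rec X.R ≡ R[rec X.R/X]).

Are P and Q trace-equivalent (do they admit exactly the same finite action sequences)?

traces(P) = traces(Q)

Reachable graph of P (3 states):
  p0 = 0 | 0 | (0 | 0) | (d.d.0 + 0) has moves —d→ p1
  p1 = 0 | 0 | (0 | 0) | d.0 has moves —d→ p2
  p2 = 0 | 0 | (0 | 0) | 0 has moves ·
Reachable graph of Q (3 states):
  q0 = 0 | 0 | (0 | 0) | d.d.0 has moves —d→ q1
  q1 = 0 | 0 | (0 | 0) | d.0 has moves —d→ q2
  q2 = 0 | 0 | (0 | 0) | 0 has moves ·
Bisimilarity quotient blocks:
  B0 = {p0, q0}
  B1 = {p1, q1}
  B2 = {p2, q2}
p0 ∈ B0, q0 ∈ B0 → same block
Bisimilar ⇒ trace-equivalent.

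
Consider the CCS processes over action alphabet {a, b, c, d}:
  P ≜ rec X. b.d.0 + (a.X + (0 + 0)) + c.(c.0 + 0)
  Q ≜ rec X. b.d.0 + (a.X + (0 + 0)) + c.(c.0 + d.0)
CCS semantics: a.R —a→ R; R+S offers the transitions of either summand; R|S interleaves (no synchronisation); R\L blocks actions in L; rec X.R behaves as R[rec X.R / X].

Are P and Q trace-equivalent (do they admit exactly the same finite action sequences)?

Reachable graph of P (4 states):
  m0 = rec X. b.d.0 + (a.X + (0 + 0)) + c.(c.0 + 0) → -a-> m0, -b-> m1, -c-> m2
  m1 = d.0 → -d-> m3
  m2 = c.0 + 0 → -c-> m3
  m3 = 0 → ·
Reachable graph of Q (4 states):
  n0 = rec X. b.d.0 + (a.X + (0 + 0)) + c.(c.0 + d.0) → -a-> n0, -b-> n1, -c-> n2
  n1 = d.0 → -d-> n3
  n2 = c.0 + d.0 → -c-> n3, -d-> n3
  n3 = 0 → ·
Executing cd from Q (initial set {n0}):
  step 1 (c): {n2}
  step 2 (d): {n3}
  ✓ Q
Executing cd from P (initial set {m0}):
  step 1 (c): {m2}
  step 2 (d): ∅ (P stuck)

NO — witness ⟨cd⟩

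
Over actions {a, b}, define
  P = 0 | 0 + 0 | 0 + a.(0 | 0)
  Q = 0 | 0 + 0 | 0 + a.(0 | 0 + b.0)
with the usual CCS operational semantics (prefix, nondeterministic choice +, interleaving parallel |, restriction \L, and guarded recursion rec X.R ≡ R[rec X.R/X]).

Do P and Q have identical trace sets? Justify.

P's transition system — 2 states:
  u0 = 0 | 0 + 0 | 0 + a.(0 | 0) :: -a-> u1
  u1 = 0 | 0 :: ∅
Q's transition system — 3 states:
  v0 = 0 | 0 + 0 | 0 + a.(0 | 0 + b.0) :: -a-> v1
  v1 = 0 | 0 + b.0 :: -b-> v2
  v2 = 0 :: ∅
Run σ = ⟨ab⟩ on Q: start {v0}
  [1] a ⇒ {v1}
  [2] b ⇒ {v2}
  ✓ Q
Run σ = ⟨ab⟩ on P: start {u0}
  [1] a ⇒ {u1}
  [2] b ⇒ ∅ (P stuck)

traces(P) ≠ traces(Q) — witness ⟨ab⟩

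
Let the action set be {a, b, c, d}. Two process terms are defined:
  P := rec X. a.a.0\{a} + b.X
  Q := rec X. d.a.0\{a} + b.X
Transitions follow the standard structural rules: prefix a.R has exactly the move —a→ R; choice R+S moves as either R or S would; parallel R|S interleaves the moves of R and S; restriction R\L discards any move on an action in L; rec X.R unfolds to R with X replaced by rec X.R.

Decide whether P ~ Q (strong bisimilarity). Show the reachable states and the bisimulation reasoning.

Reachable graph of P (3 states):
  u0 = rec X. a.a.0\{a} + b.X | -a-> u1, -b-> u0
  u1 = a.0\{a} | -a-> u2
  u2 = 0\{a} | stopped
Reachable graph of Q (3 states):
  v0 = rec X. d.a.0\{a} + b.X | -b-> v0, -d-> v1
  v1 = a.0\{a} | -a-> v2
  v2 = 0\{a} | stopped
Partition-refinement fixed point:
  B0 = {u0}
  B1 = {u1, v1}
  B2 = {u2, v2}
  B3 = {v0}
u0 ∈ B0, v0 ∈ B3 → different blocks

P ≁ Q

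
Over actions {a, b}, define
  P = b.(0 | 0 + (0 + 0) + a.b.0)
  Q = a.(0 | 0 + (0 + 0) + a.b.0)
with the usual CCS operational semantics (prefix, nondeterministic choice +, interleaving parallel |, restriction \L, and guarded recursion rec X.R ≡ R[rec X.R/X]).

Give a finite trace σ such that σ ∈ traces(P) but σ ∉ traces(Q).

b

LTS(P): 4 reachable states
  s0 = b.(0 | 0 + (0 + 0) + a.b.0) → —b→ s1
  s1 = 0 | 0 + (0 + 0) + a.b.0 → —a→ s2
  s2 = b.0 → —b→ s3
  s3 = 0 → deadlocked
LTS(Q): 4 reachable states
  t0 = a.(0 | 0 + (0 + 0) + a.b.0) → —a→ t1
  t1 = 0 | 0 + (0 + 0) + a.b.0 → —a→ t2
  t2 = b.0 → —b→ t3
  t3 = 0 → deadlocked
Trace ⟨b⟩ through P, begin at {s0}:
  step 1 (b): {s1}
  — P admits the full trace.
Trace ⟨b⟩ through Q, begin at {t0}:
  step 1 (b): ∅ (Q stuck)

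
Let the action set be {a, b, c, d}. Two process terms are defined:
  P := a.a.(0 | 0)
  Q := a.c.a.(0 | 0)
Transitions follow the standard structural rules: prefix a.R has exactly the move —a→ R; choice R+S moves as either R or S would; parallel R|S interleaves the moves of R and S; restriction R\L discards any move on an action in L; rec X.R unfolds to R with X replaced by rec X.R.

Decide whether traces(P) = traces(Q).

traces(P) ≠ traces(Q) — witness ⟨aa⟩

LTS(P): 3 reachable states
  m0 = a.a.(0 | 0) → --a--▸ m1
  m1 = a.(0 | 0) → --a--▸ m2
  m2 = 0 | 0 → stopped
LTS(Q): 4 reachable states
  n0 = a.c.a.(0 | 0) → --a--▸ n1
  n1 = c.a.(0 | 0) → --c--▸ n2
  n2 = a.(0 | 0) → --a--▸ n3
  n3 = 0 | 0 → stopped
Executing aa from P (initial set {m0}):
  after a @ step 1: {m1}
  after a @ step 2: {m2}
  ✓ P
Executing aa from Q (initial set {n0}):
  after a @ step 1: {n1}
  after a @ step 2: ∅ (Q stuck)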